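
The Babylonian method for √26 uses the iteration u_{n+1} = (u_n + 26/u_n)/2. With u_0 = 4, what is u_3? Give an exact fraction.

u_1 = (4 + 26/4)/2 = 21/4.
u_2 = (21/4 + 26/(21/4))/2 = 857/168.
u_3 = (857/168 + 26/(857/168))/2 = 1468273/287952.

1468273/287952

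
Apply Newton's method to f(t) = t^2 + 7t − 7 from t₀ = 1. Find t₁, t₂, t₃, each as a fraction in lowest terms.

f'(t) = 2t + 7.
f(1) = 1, f'(1) = 9, so t₁ = 1 − 1/9 = 8/9.
f(8/9) = 1/81, f'(8/9) = 79/9, so t₂ = (8/9) − (1/81)/(79/9) = 631/711.
f(631/711) = 1/505521, f'(631/711) = 6239/711, so t₃ = (631/711) − (1/505521)/(6239/711) = 3936808/4435929.

t₁ = 8/9, t₂ = 631/711, t₃ = 3936808/4435929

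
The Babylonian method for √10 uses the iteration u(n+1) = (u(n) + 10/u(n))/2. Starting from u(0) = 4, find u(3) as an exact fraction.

u(1) = (4 + 10/4)/2 = 13/4.
u(2) = (13/4 + 10/(13/4))/2 = 329/104.
u(3) = (329/104 + 10/(329/104))/2 = 216401/68432.

216401/68432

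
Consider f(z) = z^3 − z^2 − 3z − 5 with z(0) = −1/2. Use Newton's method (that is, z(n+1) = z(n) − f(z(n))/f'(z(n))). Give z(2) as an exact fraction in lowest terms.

f'(z) = 3z^2 − 2z − 3.
f(−1/2) = −31/8, f'(−1/2) = −5/4, so z(1) = (−1/2) − (−31/8)/(−5/4) = −18/5.
f(−18/5) = −6727/125, f'(−18/5) = 1077/25, so z(2) = (−18/5) − (−6727/125)/(1077/25) = −12659/5385.

−12659/5385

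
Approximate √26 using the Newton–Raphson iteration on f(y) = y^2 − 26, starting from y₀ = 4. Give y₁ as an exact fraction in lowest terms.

f'(y) = 2y.
f(4) = −10, f'(4) = 8, so y₁ = 4 − (−10)/8 = 21/4.

21/4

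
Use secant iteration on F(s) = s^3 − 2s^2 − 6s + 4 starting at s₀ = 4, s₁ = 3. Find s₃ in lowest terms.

11108/3221

F(4) = 12, F(3) = −5. s₂ = 3 − (−5)·(3 − 4)/((−5) − 12) = 56/17.
F(3) = −5, F(56/17) = −8460/4913. s₃ = (56/17) − (−8460/4913)·((56/17) − 3)/((−8460/4913) − (−5)) = 11108/3221.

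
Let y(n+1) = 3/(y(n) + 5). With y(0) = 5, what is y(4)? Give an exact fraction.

885/1634

y(1) = 3/(5 + 5) = 3/10.
y(2) = 3/(3/10 + 5) = 30/53.
y(3) = 3/(30/53 + 5) = 159/295.
y(4) = 3/(159/295 + 5) = 885/1634.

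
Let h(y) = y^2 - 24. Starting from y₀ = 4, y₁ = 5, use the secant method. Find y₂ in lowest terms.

h(4) = -8, h(5) = 1. y₂ = 5 - 1·(5 - 4)/(1 - (-8)) = 44/9.

44/9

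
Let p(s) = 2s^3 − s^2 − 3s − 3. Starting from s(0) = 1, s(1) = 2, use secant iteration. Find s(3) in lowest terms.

p(1) = −5, p(2) = 3. s(2) = 2 − 3·(2 − 1)/(3 − (−5)) = 13/8.
p(2) = 3, p(13/8) = −495/256. s(3) = (13/8) − (−495/256)·((13/8) − 2)/((−495/256) − 3) = 746/421.

746/421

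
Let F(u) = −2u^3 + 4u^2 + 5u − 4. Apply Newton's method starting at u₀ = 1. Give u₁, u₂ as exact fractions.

F'(u) = −6u^2 + 8u + 5.
F(1) = 3, F'(1) = 7, so u₁ = 1 − 3/7 = 4/7.
F(4/7) = −72/343, F'(4/7) = 373/49, so u₂ = (4/7) − (−72/343)/(373/49) = 1564/2611.

u₁ = 4/7, u₂ = 1564/2611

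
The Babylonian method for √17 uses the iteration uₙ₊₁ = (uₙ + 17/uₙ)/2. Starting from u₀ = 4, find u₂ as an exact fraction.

u₁ = (4 + 17/4)/2 = 33/8.
u₂ = (33/8 + 17/(33/8))/2 = 2177/528.

2177/528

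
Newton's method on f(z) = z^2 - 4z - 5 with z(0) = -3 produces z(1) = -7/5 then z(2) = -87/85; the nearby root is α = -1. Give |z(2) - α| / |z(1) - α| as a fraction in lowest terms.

1/17

z(1) - α = -7/5 - (-1) = -7/5 + 1 = -2/5, so |z(1) - α| = 2/5.
z(2) - α = -87/85 - (-1) = -87/85 + 1 = -2/85, so |z(2) - α| = 2/85.
Ratio = (2/85) / (2/5) = 1/17.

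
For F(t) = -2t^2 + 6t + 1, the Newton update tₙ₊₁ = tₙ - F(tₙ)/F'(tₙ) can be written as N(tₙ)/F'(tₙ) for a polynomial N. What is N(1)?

-3

F'(t) = -4t + 6.
N(t) = t·F'(t) - F(t) = t·(-4t + 6) - (-2t^2 + 6t + 1) = -2t^2 - 1.
N(1) = -3.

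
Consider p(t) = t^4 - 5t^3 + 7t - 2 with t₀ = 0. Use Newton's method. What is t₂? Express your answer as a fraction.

130/427

p'(t) = 4t^3 - 15t^2 + 7.
p(0) = -2, p'(0) = 7, so t₁ = 0 - (-2)/7 = 2/7.
p(2/7) = -264/2401, p'(2/7) = 2013/343, so t₂ = (2/7) - (-264/2401)/(2013/343) = 130/427.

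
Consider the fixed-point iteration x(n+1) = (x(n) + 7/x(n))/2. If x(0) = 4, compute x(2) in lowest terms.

977/368

x(1) = (4 + 7/4)/2 = 23/8.
x(2) = (23/8 + 7/(23/8))/2 = 977/368.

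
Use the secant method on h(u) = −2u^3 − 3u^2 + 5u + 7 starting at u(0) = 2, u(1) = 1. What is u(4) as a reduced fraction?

35144975/22753757

h(2) = −11, h(1) = 7. u(2) = 1 − 7·(1 − 2)/(7 − (−11)) = 25/18.
h(1) = 7, h(25/18) = 4081/1458. u(3) = (25/18) − (4081/1458)·((25/18) − 1)/((4081/1458) − 7) = 206/125.
h(25/18) = 4081/1458, h(206/125) = −3631507/1953125. u(4) = (206/125) − (−3631507/1953125)·((206/125) − (25/18))/((−3631507/1953125) − (4081/1458)) = 35144975/22753757.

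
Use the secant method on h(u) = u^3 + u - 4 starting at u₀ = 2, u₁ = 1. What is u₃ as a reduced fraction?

109/77

h(2) = 6, h(1) = -2. u₂ = 1 - (-2)·(1 - 2)/((-2) - 6) = 5/4.
h(1) = -2, h(5/4) = -51/64. u₃ = (5/4) - (-51/64)·((5/4) - 1)/((-51/64) - (-2)) = 109/77.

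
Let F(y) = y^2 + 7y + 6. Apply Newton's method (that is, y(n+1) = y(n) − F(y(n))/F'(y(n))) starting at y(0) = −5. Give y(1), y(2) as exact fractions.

y(1) = −19/3, y(2) = −307/51

F'(y) = 2y + 7.
F(−5) = −4, F'(−5) = −3, so y(1) = (−5) − (−4)/(−3) = −19/3.
F(−19/3) = 16/9, F'(−19/3) = −17/3, so y(2) = (−19/3) − (16/9)/(−17/3) = −307/51.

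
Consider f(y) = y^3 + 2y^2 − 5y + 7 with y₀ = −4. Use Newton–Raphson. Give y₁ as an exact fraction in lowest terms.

f'(y) = 3y^2 + 4y − 5.
f(−4) = −5, f'(−4) = 27, so y₁ = (−4) − (−5)/27 = −103/27.

−103/27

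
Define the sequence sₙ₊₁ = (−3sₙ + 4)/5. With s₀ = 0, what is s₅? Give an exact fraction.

1684/3125

s₁ = (−3·0 + 4)/5 = 4/5.
s₂ = (−3·(4/5) + 4)/5 = 8/25.
s₃ = (−3·(8/25) + 4)/5 = 76/125.
s₄ = (−3·(76/125) + 4)/5 = 272/625.
s₅ = (−3·(272/625) + 4)/5 = 1684/3125.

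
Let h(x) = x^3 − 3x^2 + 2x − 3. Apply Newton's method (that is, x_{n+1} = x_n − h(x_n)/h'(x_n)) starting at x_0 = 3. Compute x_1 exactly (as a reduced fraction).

30/11

h'(x) = 3x^2 − 6x + 2.
h(3) = 3, h'(3) = 11, so x_1 = 3 − 3/11 = 30/11.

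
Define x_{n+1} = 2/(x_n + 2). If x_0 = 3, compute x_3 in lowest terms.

12/17

x_1 = 2/(3 + 2) = 2/5.
x_2 = 2/(2/5 + 2) = 5/6.
x_3 = 2/(5/6 + 2) = 12/17.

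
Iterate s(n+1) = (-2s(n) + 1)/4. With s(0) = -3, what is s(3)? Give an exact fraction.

9/16

s(1) = (-2·(-3) + 1)/4 = 7/4.
s(2) = (-2·(7/4) + 1)/4 = -5/8.
s(3) = (-2·(-5/8) + 1)/4 = 9/16.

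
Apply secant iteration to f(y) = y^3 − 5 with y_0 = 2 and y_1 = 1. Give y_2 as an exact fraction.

f(2) = 3, f(1) = −4. y_2 = 1 − (−4)·(1 − 2)/((−4) − 3) = 11/7.

11/7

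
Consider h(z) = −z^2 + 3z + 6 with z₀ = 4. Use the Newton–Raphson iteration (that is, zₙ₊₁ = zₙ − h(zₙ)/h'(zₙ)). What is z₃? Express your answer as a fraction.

h'(z) = −2z + 3.
h(4) = 2, h'(4) = −5, so z₁ = 4 − 2/(−5) = 22/5.
h(22/5) = −4/25, h'(22/5) = −29/5, so z₂ = (22/5) − (−4/25)/(−29/5) = 634/145.
h(634/145) = −16/21025, h'(634/145) = −833/145, so z₃ = (634/145) − (−16/21025)/(−833/145) = 528106/120785.

528106/120785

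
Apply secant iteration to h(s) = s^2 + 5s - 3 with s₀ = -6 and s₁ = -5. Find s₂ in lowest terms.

-11/2

h(-6) = 3, h(-5) = -3. s₂ = (-5) - (-3)·((-5) - (-6))/((-3) - 3) = -11/2.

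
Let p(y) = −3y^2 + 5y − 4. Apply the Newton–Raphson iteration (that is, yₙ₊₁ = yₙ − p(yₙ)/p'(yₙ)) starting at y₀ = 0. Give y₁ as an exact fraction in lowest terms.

4/5

p'(y) = −6y + 5.
p(0) = −4, p'(0) = 5, so y₁ = 0 − (−4)/5 = 4/5.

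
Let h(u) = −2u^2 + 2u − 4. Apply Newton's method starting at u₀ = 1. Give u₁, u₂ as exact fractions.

h'(u) = −4u + 2.
h(1) = −4, h'(1) = −2, so u₁ = 1 − (−4)/(−2) = −1.
h(−1) = −8, h'(−1) = 6, so u₂ = (−1) − (−8)/6 = 1/3.

u₁ = −1, u₂ = 1/3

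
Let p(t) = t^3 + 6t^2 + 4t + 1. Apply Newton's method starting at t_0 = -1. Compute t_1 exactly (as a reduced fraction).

p'(t) = 3t^2 + 12t + 4.
p(-1) = 2, p'(-1) = -5, so t_1 = (-1) - 2/(-5) = -3/5.

-3/5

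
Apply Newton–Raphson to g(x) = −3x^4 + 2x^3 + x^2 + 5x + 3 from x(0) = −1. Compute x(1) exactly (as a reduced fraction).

g'(x) = −12x^3 + 6x^2 + 2x + 5.
g(−1) = −6, g'(−1) = 21, so x(1) = (−1) − (−6)/21 = −5/7.

−5/7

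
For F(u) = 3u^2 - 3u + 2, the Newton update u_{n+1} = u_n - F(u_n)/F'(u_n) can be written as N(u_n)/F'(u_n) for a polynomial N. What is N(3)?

25

F'(u) = 6u - 3.
N(u) = u·F'(u) - F(u) = u·(6u - 3) - (3u^2 - 3u + 2) = 3u^2 - 2.
N(3) = 25.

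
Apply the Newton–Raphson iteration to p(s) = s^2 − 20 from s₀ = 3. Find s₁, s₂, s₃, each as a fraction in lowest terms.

p'(s) = 2s.
p(3) = −11, p'(3) = 6, so s₁ = 3 − (−11)/6 = 29/6.
p(29/6) = 121/36, p'(29/6) = 29/3, so s₂ = (29/6) − (121/36)/(29/3) = 1561/348.
p(1561/348) = 14641/121104, p'(1561/348) = 1561/174, so s₃ = (1561/348) − (14641/121104)/(1561/174) = 4858801/1086456.

s₁ = 29/6, s₂ = 1561/348, s₃ = 4858801/1086456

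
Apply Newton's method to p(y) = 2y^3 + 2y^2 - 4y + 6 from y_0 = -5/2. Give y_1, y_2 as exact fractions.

p'(y) = 6y^2 + 4y - 4.
p(-5/2) = -11/4, p'(-5/2) = 47/2, so y_1 = (-5/2) - (-11/4)/(47/2) = -112/47.
p(-112/47) = -18150/103823, p'(-112/47) = 45372/2209, so y_2 = (-112/47) - (-18150/103823)/(45372/2209) = -843919/355414.

y_1 = -112/47, y_2 = -843919/355414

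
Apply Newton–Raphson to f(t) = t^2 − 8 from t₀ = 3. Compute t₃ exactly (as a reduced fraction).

665857/235416

f'(t) = 2t.
f(3) = 1, f'(3) = 6, so t₁ = 3 − 1/6 = 17/6.
f(17/6) = 1/36, f'(17/6) = 17/3, so t₂ = (17/6) − (1/36)/(17/3) = 577/204.
f(577/204) = 1/41616, f'(577/204) = 577/102, so t₃ = (577/204) − (1/41616)/(577/102) = 665857/235416.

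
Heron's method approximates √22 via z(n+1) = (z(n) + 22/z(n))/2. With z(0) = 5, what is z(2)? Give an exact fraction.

z(1) = (5 + 22/5)/2 = 47/10.
z(2) = (47/10 + 22/(47/10))/2 = 4409/940.

4409/940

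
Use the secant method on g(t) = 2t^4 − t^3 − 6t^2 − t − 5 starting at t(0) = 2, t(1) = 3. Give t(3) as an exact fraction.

46414589/21700863

g(2) = −7, g(3) = 73. t(2) = 3 − 73·(3 − 2)/(73 − (−7)) = 167/80.
g(3) = 73, g(167/80) = −89122999/20480000. t(3) = (167/80) − (−89122999/20480000)·((167/80) − 3)/((−89122999/20480000) − 73) = 46414589/21700863.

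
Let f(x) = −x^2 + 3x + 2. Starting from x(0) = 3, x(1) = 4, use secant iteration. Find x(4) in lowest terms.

260/73

f(3) = 2, f(4) = −2. x(2) = 4 − (−2)·(4 − 3)/((−2) − 2) = 7/2.
f(4) = −2, f(7/2) = 1/4. x(3) = (7/2) − (1/4)·((7/2) − 4)/((1/4) − (−2)) = 32/9.
f(7/2) = 1/4, f(32/9) = 2/81. x(4) = (32/9) − (2/81)·((32/9) − (7/2))/((2/81) − (1/4)) = 260/73.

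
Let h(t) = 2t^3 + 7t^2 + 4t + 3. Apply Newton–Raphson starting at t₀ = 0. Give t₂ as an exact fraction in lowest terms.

6/25

h'(t) = 6t^2 + 14t + 4.
h(0) = 3, h'(0) = 4, so t₁ = 0 - 3/4 = -3/4.
h(-3/4) = 99/32, h'(-3/4) = -25/8, so t₂ = (-3/4) - (99/32)/(-25/8) = 6/25.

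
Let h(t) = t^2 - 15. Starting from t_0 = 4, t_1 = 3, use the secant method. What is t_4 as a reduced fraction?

1677/433

h(4) = 1, h(3) = -6. t_2 = 3 - (-6)·(3 - 4)/((-6) - 1) = 27/7.
h(3) = -6, h(27/7) = -6/49. t_3 = (27/7) - (-6/49)·((27/7) - 3)/((-6/49) - (-6)) = 31/8.
h(27/7) = -6/49, h(31/8) = 1/64. t_4 = (31/8) - (1/64)·((31/8) - (27/7))/((1/64) - (-6/49)) = 1677/433.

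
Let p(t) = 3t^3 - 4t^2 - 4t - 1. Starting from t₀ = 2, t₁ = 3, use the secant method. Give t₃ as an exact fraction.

24885/12167

p(2) = -1, p(3) = 32. t₂ = 3 - 32·(3 - 2)/(32 - (-1)) = 67/33.
p(3) = 32, p(67/33) = -6016/11979. t₃ = (67/33) - (-6016/11979)·((67/33) - 3)/((-6016/11979) - 32) = 24885/12167.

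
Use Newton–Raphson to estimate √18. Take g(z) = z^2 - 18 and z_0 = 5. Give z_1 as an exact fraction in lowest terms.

43/10

g'(z) = 2z.
g(5) = 7, g'(5) = 10, so z_1 = 5 - 7/10 = 43/10.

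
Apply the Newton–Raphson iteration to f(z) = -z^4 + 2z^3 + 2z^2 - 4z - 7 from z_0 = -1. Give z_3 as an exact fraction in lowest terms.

f'(z) = -4z^3 + 6z^2 + 4z - 4.
f(-1) = -4, f'(-1) = 2, so z_1 = (-1) - (-4)/2 = 1.
f(1) = -8, f'(1) = 2, so z_2 = 1 - (-8)/2 = 5.
f(5) = -352, f'(5) = -334, so z_3 = 5 - (-352)/(-334) = 659/167.

659/167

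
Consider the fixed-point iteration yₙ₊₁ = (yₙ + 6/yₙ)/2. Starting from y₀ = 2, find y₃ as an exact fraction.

y₁ = (2 + 6/2)/2 = 5/2.
y₂ = (5/2 + 6/(5/2))/2 = 49/20.
y₃ = (49/20 + 6/(49/20))/2 = 4801/1960.

4801/1960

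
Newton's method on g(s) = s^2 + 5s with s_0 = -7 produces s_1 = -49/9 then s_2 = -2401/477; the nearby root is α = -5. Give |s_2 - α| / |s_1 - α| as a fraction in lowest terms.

s_1 - α = -49/9 - (-5) = -49/9 + 5 = -4/9, so |s_1 - α| = 4/9.
s_2 - α = -2401/477 - (-5) = -2401/477 + 5 = -16/477, so |s_2 - α| = 16/477.
Ratio = (16/477) / (4/9) = 4/53.

4/53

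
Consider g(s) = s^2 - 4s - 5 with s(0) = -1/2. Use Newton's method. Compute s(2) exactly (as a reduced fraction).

g'(s) = 2s - 4.
g(-1/2) = -11/4, g'(-1/2) = -5, so s(1) = (-1/2) - (-11/4)/(-5) = -21/20.
g(-21/20) = 121/400, g'(-21/20) = -61/10, so s(2) = (-21/20) - (121/400)/(-61/10) = -2441/2440.

-2441/2440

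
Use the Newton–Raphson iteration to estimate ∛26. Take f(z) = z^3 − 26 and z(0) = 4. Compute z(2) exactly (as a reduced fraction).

636245/213444

f'(z) = 3z^2.
f(4) = 38, f'(4) = 48, so z(1) = 4 − 38/48 = 77/24.
f(77/24) = 97109/13824, f'(77/24) = 5929/192, so z(2) = (77/24) − (97109/13824)/(5929/192) = 636245/213444.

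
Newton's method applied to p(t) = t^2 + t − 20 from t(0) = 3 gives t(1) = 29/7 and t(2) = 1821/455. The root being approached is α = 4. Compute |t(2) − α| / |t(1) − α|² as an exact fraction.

7/65

t(1) − α = 29/7 − 4 = 1/7, so |t(1) − α| = 1/7.
t(2) − α = 1821/455 − 4 = 1/455, so |t(2) − α| = 1/455.
|t(1) − α|² = 1/49.
Ratio = (1/455) / (1/49) = 7/65.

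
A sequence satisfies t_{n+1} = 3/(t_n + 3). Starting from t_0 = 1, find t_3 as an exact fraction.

15/19

t_1 = 3/(1 + 3) = 3/4.
t_2 = 3/(3/4 + 3) = 4/5.
t_3 = 3/(4/5 + 3) = 15/19.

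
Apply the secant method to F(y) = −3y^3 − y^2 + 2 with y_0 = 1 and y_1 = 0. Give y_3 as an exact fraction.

F(1) = −2, F(0) = 2. y_2 = 0 − 2·(0 − 1)/(2 − (−2)) = 1/2.
F(0) = 2, F(1/2) = 11/8. y_3 = (1/2) − (11/8)·((1/2) − 0)/((11/8) − 2) = 8/5.

8/5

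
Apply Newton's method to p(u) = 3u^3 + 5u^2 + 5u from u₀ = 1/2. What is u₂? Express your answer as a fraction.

18752/808549

p'(u) = 9u^2 + 10u + 5.
p(1/2) = 33/8, p'(1/2) = 49/4, so u₁ = (1/2) - (33/8)/(49/4) = 8/49.
p(8/49) = 113256/117649, p'(8/49) = 16501/2401, so u₂ = (8/49) - (113256/117649)/(16501/2401) = 18752/808549.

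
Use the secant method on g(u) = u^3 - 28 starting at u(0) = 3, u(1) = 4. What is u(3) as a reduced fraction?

12901/4252

g(3) = -1, g(4) = 36. u(2) = 4 - 36·(4 - 3)/(36 - (-1)) = 112/37.
g(4) = 36, g(112/37) = -13356/50653. u(3) = (112/37) - (-13356/50653)·((112/37) - 4)/((-13356/50653) - 36) = 12901/4252.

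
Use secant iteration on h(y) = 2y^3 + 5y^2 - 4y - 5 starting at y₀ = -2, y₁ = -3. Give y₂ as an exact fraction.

-25/9

h(-2) = 7, h(-3) = -2. y₂ = (-3) - (-2)·((-3) - (-2))/((-2) - 7) = -25/9.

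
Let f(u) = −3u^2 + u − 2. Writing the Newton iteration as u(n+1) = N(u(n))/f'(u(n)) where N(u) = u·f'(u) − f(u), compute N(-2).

−10

f'(u) = −6u + 1.
N(u) = u·f'(u) − f(u) = u·(−6u + 1) − (−3u^2 + u − 2) = −3u^2 + 2.
N(-2) = −10.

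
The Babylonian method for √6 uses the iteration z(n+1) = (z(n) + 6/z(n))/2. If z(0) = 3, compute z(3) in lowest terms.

4801/1960

z(1) = (3 + 6/3)/2 = 5/2.
z(2) = (5/2 + 6/(5/2))/2 = 49/20.
z(3) = (49/20 + 6/(49/20))/2 = 4801/1960.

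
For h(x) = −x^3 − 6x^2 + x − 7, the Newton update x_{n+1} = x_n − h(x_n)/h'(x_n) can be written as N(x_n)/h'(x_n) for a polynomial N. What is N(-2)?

h'(x) = −3x^2 − 12x + 1.
N(x) = x·h'(x) − h(x) = x·(−3x^2 − 12x + 1) − (−x^3 − 6x^2 + x − 7) = −2x^3 − 6x^2 + 7.
N(-2) = −1.

−1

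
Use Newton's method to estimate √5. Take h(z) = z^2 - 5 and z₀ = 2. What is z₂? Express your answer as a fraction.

h'(z) = 2z.
h(2) = -1, h'(2) = 4, so z₁ = 2 - (-1)/4 = 9/4.
h(9/4) = 1/16, h'(9/4) = 9/2, so z₂ = (9/4) - (1/16)/(9/2) = 161/72.

161/72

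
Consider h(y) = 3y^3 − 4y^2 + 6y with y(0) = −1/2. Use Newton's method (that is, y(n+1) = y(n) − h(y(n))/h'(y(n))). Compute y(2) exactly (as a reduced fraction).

h'(y) = 9y^2 − 8y + 6.
h(−1/2) = −35/8, h'(−1/2) = 49/4, so y(1) = (−1/2) − (−35/8)/(49/4) = −1/7.
h(−1/7) = −325/343, h'(−1/7) = 359/49, so y(2) = (−1/7) − (−325/343)/(359/49) = −34/2513.

−34/2513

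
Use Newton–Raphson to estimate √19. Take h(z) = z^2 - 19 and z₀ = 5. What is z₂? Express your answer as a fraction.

959/220

h'(z) = 2z.
h(5) = 6, h'(5) = 10, so z₁ = 5 - 6/10 = 22/5.
h(22/5) = 9/25, h'(22/5) = 44/5, so z₂ = (22/5) - (9/25)/(44/5) = 959/220.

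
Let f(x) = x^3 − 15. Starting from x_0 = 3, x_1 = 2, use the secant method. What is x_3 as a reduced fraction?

f(3) = 12, f(2) = −7. x_2 = 2 − (−7)·(2 − 3)/((−7) − 12) = 45/19.
f(2) = −7, f(45/19) = −11760/6859. x_3 = (45/19) − (−11760/6859)·((45/19) − 2)/((−11760/6859) − (−7)) = 12885/5179.

12885/5179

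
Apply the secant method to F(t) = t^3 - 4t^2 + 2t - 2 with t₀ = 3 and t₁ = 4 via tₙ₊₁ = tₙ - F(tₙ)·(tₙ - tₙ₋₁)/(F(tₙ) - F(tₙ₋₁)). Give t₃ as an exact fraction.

F(3) = -5, F(4) = 6. t₂ = 4 - 6·(4 - 3)/(6 - (-5)) = 38/11.
F(4) = 6, F(38/11) = -2130/1331. t₃ = (38/11) - (-2130/1331)·((38/11) - 4)/((-2130/1331) - 6) = 1003/281.

1003/281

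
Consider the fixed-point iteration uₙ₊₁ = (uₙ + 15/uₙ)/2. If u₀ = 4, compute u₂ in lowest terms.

1921/496

u₁ = (4 + 15/4)/2 = 31/8.
u₂ = (31/8 + 15/(31/8))/2 = 1921/496.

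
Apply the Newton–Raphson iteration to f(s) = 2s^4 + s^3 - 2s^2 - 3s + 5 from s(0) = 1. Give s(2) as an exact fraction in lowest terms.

11/8

f'(s) = 8s^3 + 3s^2 - 4s - 3.
f(1) = 3, f'(1) = 4, so s(1) = 1 - 3/4 = 1/4.
f(1/4) = 531/128, f'(1/4) = -59/16, so s(2) = (1/4) - (531/128)/(-59/16) = 11/8.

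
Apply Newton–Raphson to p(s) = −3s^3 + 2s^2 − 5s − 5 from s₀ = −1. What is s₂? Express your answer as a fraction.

p'(s) = −9s^2 + 4s − 5.
p(−1) = 5, p'(−1) = −18, so s₁ = (−1) − 5/(−18) = −13/18.
p(−13/18) = 1525/1944, p'(−13/18) = −151/12, so s₂ = (−13/18) − (1525/1944)/(−151/12) = −8071/12231.

−8071/12231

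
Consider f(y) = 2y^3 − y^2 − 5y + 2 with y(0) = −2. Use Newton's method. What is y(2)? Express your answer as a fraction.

−277034/178641

f'(y) = 6y^2 − 2y − 5.
f(−2) = −8, f'(−2) = 23, so y(1) = (−2) − (−8)/23 = −38/23.
f(−38/23) = −18112/12167, f'(−38/23) = 7767/529, so y(2) = (−38/23) − (−18112/12167)/(7767/529) = −277034/178641.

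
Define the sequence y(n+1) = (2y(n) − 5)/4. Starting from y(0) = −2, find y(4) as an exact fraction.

y(1) = (2·(−2) − 5)/4 = −9/4.
y(2) = (2·(−9/4) − 5)/4 = −19/8.
y(3) = (2·(−19/8) − 5)/4 = −39/16.
y(4) = (2·(−39/16) − 5)/4 = −79/32.

−79/32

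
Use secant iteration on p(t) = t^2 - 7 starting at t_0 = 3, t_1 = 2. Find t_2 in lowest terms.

p(3) = 2, p(2) = -3. t_2 = 2 - (-3)·(2 - 3)/((-3) - 2) = 13/5.

13/5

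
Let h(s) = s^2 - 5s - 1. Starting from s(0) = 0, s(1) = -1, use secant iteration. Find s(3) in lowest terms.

-7/37

h(0) = -1, h(-1) = 5. s(2) = (-1) - 5·((-1) - 0)/(5 - (-1)) = -1/6.
h(-1) = 5, h(-1/6) = -5/36. s(3) = (-1/6) - (-5/36)·((-1/6) - (-1))/((-5/36) - 5) = -7/37.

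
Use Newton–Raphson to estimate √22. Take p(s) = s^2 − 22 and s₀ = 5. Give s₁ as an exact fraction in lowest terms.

p'(s) = 2s.
p(5) = 3, p'(5) = 10, so s₁ = 5 − 3/10 = 47/10.

47/10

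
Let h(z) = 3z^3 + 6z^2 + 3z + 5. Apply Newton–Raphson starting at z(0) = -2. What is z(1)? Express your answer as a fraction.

-29/15

h'(z) = 9z^2 + 12z + 3.
h(-2) = -1, h'(-2) = 15, so z(1) = (-2) - (-1)/15 = -29/15.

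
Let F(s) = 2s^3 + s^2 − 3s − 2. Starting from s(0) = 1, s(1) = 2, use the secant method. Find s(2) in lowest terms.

F(1) = −2, F(2) = 12. s(2) = 2 − 12·(2 − 1)/(12 − (−2)) = 8/7.

8/7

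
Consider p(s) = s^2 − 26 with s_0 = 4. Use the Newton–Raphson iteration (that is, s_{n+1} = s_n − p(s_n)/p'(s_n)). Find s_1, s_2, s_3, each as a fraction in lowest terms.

p'(s) = 2s.
p(4) = −10, p'(4) = 8, so s_1 = 4 − (−10)/8 = 21/4.
p(21/4) = 25/16, p'(21/4) = 21/2, so s_2 = (21/4) − (25/16)/(21/2) = 857/168.
p(857/168) = 625/28224, p'(857/168) = 857/84, so s_3 = (857/168) − (625/28224)/(857/84) = 1468273/287952.

s_1 = 21/4, s_2 = 857/168, s_3 = 1468273/287952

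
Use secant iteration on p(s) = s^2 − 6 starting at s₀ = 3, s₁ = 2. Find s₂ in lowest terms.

p(3) = 3, p(2) = −2. s₂ = 2 − (−2)·(2 − 3)/((−2) − 3) = 12/5.

12/5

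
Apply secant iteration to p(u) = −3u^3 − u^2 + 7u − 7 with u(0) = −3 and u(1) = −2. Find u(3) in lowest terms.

p(−3) = 44, p(−2) = −1. u(2) = (−2) − (−1)·((−2) − (−3))/((−1) − 44) = −91/45.
p(−2) = −1, p(−91/45) = −13244/30375. u(3) = (−91/45) − (−13244/30375)·((−91/45) − (−2))/((−13244/30375) − (−1)) = −34937/17131.

−34937/17131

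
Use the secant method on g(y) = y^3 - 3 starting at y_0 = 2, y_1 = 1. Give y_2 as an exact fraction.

g(2) = 5, g(1) = -2. y_2 = 1 - (-2)·(1 - 2)/((-2) - 5) = 9/7.

9/7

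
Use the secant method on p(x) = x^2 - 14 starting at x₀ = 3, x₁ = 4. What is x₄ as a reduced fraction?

5272/1409

p(3) = -5, p(4) = 2. x₂ = 4 - 2·(4 - 3)/(2 - (-5)) = 26/7.
p(4) = 2, p(26/7) = -10/49. x₃ = (26/7) - (-10/49)·((26/7) - 4)/((-10/49) - 2) = 101/27.
p(26/7) = -10/49, p(101/27) = -5/729. x₄ = (101/27) - (-5/729)·((101/27) - (26/7))/((-5/729) - (-10/49)) = 5272/1409.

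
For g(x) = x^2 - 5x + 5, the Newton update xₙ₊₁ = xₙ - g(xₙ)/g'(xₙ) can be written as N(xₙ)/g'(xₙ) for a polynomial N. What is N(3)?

g'(x) = 2x - 5.
N(x) = x·g'(x) - g(x) = x·(2x - 5) - (x^2 - 5x + 5) = x^2 - 5.
N(3) = 4.

4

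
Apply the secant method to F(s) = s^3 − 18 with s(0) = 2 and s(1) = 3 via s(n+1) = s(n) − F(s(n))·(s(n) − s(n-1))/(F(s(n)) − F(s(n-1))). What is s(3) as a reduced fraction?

F(2) = −10, F(3) = 9. s(2) = 3 − 9·(3 − 2)/(9 − (−10)) = 48/19.
F(3) = 9, F(48/19) = −12870/6859. s(3) = (48/19) − (−12870/6859)·((48/19) − 3)/((−12870/6859) − 9) = 2402/921.

2402/921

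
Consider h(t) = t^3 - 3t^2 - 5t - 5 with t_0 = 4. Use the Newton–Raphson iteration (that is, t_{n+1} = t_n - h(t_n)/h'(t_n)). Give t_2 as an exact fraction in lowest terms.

h'(t) = 3t^2 - 6t - 5.
h(4) = -9, h'(4) = 19, so t_1 = 4 - (-9)/19 = 85/19.
h(85/19) = 14580/6859, h'(85/19) = 10180/361, so t_2 = (85/19) - (14580/6859)/(10180/361) = 42536/9671.

42536/9671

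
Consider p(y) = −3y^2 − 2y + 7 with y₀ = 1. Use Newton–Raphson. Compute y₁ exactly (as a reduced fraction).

5/4

p'(y) = −6y − 2.
p(1) = 2, p'(1) = −8, so y₁ = 1 − 2/(−8) = 5/4.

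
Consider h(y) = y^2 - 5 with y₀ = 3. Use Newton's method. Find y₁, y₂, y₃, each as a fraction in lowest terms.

h'(y) = 2y.
h(3) = 4, h'(3) = 6, so y₁ = 3 - 4/6 = 7/3.
h(7/3) = 4/9, h'(7/3) = 14/3, so y₂ = (7/3) - (4/9)/(14/3) = 47/21.
h(47/21) = 4/441, h'(47/21) = 94/21, so y₃ = (47/21) - (4/441)/(94/21) = 2207/987.

y₁ = 7/3, y₂ = 47/21, y₃ = 2207/987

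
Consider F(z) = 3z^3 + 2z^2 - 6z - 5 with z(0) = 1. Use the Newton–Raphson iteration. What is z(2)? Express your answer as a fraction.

F'(z) = 9z^2 + 4z - 6.
F(1) = -6, F'(1) = 7, so z(1) = 1 - (-6)/7 = 13/7.
F(13/7) = 3420/343, F'(13/7) = 1591/49, so z(2) = (13/7) - (3420/343)/(1591/49) = 17263/11137.

17263/11137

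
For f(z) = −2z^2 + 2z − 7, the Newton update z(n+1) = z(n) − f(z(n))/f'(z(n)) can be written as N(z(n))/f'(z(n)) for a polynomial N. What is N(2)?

−1

f'(z) = −4z + 2.
N(z) = z·f'(z) − f(z) = z·(−4z + 2) − (−2z^2 + 2z − 7) = −2z^2 + 7.
N(2) = −1.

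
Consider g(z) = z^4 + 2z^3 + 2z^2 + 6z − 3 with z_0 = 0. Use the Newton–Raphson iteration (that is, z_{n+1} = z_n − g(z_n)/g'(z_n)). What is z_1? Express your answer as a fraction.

g'(z) = 4z^3 + 6z^2 + 4z + 6.
g(0) = −3, g'(0) = 6, so z_1 = 0 − (−3)/6 = 1/2.

1/2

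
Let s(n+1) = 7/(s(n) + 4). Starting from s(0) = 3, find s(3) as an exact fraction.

s(1) = 7/(3 + 4) = 1.
s(2) = 7/(1 + 4) = 7/5.
s(3) = 7/(7/5 + 4) = 35/27.

35/27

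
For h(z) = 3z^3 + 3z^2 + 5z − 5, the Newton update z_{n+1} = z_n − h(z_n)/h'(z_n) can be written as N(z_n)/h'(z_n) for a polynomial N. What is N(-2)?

−31

h'(z) = 9z^2 + 6z + 5.
N(z) = z·h'(z) − h(z) = z·(9z^2 + 6z + 5) − (3z^3 + 3z^2 + 5z − 5) = 6z^3 + 3z^2 + 5.
N(-2) = −31.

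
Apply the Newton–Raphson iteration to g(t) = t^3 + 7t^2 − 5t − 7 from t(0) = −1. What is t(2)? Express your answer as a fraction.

−19/26

g'(t) = 3t^2 + 14t − 5.
g(−1) = 4, g'(−1) = −16, so t(1) = (−1) − 4/(−16) = −3/4.
g(−3/4) = 17/64, g'(−3/4) = −221/16, so t(2) = (−3/4) − (17/64)/(−221/16) = −19/26.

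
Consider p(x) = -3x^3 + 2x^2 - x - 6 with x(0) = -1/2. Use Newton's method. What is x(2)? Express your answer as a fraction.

p'(x) = -9x^2 + 4x - 1.
p(-1/2) = -37/8, p'(-1/2) = -21/4, so x(1) = (-1/2) - (-37/8)/(-21/4) = -29/21.
p(-29/21) = 21904/3087, p'(-29/21) = -3482/147, so x(2) = (-29/21) - (21904/3087)/(-3482/147) = -13179/12187.

-13179/12187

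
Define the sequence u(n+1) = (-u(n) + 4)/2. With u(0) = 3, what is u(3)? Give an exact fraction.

u(1) = (-3 + 4)/2 = 1/2.
u(2) = (-(1/2) + 4)/2 = 7/4.
u(3) = (-(7/4) + 4)/2 = 9/8.

9/8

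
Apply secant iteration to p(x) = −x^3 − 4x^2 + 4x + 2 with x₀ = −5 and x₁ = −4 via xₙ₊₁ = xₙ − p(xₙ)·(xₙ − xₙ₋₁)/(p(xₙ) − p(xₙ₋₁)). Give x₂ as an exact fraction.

p(−5) = 7, p(−4) = −14. x₂ = (−4) − (−14)·((−4) − (−5))/((−14) − 7) = −14/3.

−14/3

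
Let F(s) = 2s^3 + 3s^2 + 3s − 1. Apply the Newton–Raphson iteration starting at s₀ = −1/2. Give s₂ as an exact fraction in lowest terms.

F'(s) = 6s^2 + 6s + 3.
F(−1/2) = −2, F'(−1/2) = 3/2, so s₁ = (−1/2) − (−2)/(3/2) = 5/6.
F(5/6) = 128/27, F'(5/6) = 73/6, so s₂ = (5/6) − (128/27)/(73/6) = 583/1314.

583/1314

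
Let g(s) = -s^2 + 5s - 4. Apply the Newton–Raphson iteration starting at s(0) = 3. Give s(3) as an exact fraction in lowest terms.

341/85

g'(s) = -2s + 5.
g(3) = 2, g'(3) = -1, so s(1) = 3 - 2/(-1) = 5.
g(5) = -4, g'(5) = -5, so s(2) = 5 - (-4)/(-5) = 21/5.
g(21/5) = -16/25, g'(21/5) = -17/5, so s(3) = (21/5) - (-16/25)/(-17/5) = 341/85.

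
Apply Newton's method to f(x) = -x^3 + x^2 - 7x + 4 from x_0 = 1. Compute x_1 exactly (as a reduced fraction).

f'(x) = -3x^2 + 2x - 7.
f(1) = -3, f'(1) = -8, so x_1 = 1 - (-3)/(-8) = 5/8.

5/8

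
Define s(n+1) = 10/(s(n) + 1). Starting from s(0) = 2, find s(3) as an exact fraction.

130/43

s(1) = 10/(2 + 1) = 10/3.
s(2) = 10/(10/3 + 1) = 30/13.
s(3) = 10/(30/13 + 1) = 130/43.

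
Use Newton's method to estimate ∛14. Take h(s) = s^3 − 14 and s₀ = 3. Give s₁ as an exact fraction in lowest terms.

h'(s) = 3s^2.
h(3) = 13, h'(3) = 27, so s₁ = 3 − 13/27 = 68/27.

68/27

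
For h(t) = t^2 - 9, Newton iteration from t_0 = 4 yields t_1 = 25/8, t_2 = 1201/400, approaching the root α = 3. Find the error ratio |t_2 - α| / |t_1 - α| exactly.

t_1 - α = 25/8 - 3 = 1/8, so |t_1 - α| = 1/8.
t_2 - α = 1201/400 - 3 = 1/400, so |t_2 - α| = 1/400.
Ratio = (1/400) / (1/8) = 1/50.

1/50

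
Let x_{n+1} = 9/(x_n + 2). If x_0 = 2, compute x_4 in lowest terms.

630/293

x_1 = 9/(2 + 2) = 9/4.
x_2 = 9/(9/4 + 2) = 36/17.
x_3 = 9/(36/17 + 2) = 153/70.
x_4 = 9/(153/70 + 2) = 630/293.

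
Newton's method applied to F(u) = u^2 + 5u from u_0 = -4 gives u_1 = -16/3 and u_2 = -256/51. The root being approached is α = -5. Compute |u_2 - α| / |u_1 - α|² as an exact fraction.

3/17

u_1 - α = -16/3 - (-5) = -16/3 + 5 = -1/3, so |u_1 - α| = 1/3.
u_2 - α = -256/51 - (-5) = -256/51 + 5 = -1/51, so |u_2 - α| = 1/51.
|u_1 - α|² = 1/9.
Ratio = (1/51) / (1/9) = 3/17.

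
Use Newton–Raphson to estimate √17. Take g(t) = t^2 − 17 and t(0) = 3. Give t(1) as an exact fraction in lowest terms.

g'(t) = 2t.
g(3) = −8, g'(3) = 6, so t(1) = 3 − (−8)/6 = 13/3.

13/3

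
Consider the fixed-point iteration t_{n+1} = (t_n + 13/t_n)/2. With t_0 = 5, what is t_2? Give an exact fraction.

t_1 = (5 + 13/5)/2 = 19/5.
t_2 = (19/5 + 13/(19/5))/2 = 343/95.

343/95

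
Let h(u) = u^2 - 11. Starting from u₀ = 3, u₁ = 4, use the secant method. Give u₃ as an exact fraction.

h(3) = -2, h(4) = 5. u₂ = 4 - 5·(4 - 3)/(5 - (-2)) = 23/7.
h(4) = 5, h(23/7) = -10/49. u₃ = (23/7) - (-10/49)·((23/7) - 4)/((-10/49) - 5) = 169/51.

169/51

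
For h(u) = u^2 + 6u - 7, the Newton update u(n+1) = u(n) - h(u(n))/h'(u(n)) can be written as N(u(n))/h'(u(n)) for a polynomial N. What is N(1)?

h'(u) = 2u + 6.
N(u) = u·h'(u) - h(u) = u·(2u + 6) - (u^2 + 6u - 7) = u^2 + 7.
N(1) = 8.

8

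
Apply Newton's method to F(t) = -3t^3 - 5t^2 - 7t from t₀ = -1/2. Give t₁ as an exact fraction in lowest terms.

F'(t) = -9t^2 - 10t - 7.
F(-1/2) = 21/8, F'(-1/2) = -17/4, so t₁ = (-1/2) - (21/8)/(-17/4) = 2/17.

2/17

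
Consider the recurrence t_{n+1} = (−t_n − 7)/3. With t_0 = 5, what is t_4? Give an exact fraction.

−5/3

t_1 = (−5 − 7)/3 = −4.
t_2 = (−(−4) − 7)/3 = −1.
t_3 = (−(−1) − 7)/3 = −2.
t_4 = (−(−2) − 7)/3 = −5/3.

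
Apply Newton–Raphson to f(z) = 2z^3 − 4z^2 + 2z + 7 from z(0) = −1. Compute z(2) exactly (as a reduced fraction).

f'(z) = 6z^2 − 8z + 2.
f(−1) = −1, f'(−1) = 16, so z(1) = (−1) − (−1)/16 = −15/16.
f(−15/16) = −79/2048, f'(−15/16) = 1891/128, so z(2) = (−15/16) − (−79/2048)/(1891/128) = −14143/15128.

−14143/15128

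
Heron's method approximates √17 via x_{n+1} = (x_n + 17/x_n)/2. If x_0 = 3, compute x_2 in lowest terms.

161/39

x_1 = (3 + 17/3)/2 = 13/3.
x_2 = (13/3 + 17/(13/3))/2 = 161/39.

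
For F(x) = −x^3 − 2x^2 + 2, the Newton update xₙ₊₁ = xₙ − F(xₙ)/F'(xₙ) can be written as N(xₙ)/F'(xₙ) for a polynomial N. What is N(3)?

F'(x) = −3x^2 − 4x.
N(x) = x·F'(x) − F(x) = x·(−3x^2 − 4x) − (−x^3 − 2x^2 + 2) = −2x^3 − 2x^2 − 2.
N(3) = −74.

−74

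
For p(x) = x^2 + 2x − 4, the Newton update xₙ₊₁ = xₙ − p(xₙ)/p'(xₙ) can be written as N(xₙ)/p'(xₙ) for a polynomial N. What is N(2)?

8

p'(x) = 2x + 2.
N(x) = x·p'(x) − p(x) = x·(2x + 2) − (x^2 + 2x − 4) = x^2 + 4.
N(2) = 8.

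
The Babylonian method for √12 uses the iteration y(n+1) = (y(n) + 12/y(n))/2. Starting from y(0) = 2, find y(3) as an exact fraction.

y(1) = (2 + 12/2)/2 = 4.
y(2) = (4 + 12/4)/2 = 7/2.
y(3) = (7/2 + 12/(7/2))/2 = 97/28.

97/28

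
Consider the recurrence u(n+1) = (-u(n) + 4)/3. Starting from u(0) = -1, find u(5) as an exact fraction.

245/243

u(1) = (-(-1) + 4)/3 = 5/3.
u(2) = (-(5/3) + 4)/3 = 7/9.
u(3) = (-(7/9) + 4)/3 = 29/27.
u(4) = (-(29/27) + 4)/3 = 79/81.
u(5) = (-(79/81) + 4)/3 = 245/243.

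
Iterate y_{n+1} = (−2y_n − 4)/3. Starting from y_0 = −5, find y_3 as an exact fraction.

4/9

y_1 = (−2·(−5) − 4)/3 = 2.
y_2 = (−2·2 − 4)/3 = −8/3.
y_3 = (−2·(−8/3) − 4)/3 = 4/9.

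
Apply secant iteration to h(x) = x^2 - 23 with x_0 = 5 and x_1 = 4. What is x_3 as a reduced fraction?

379/79

h(5) = 2, h(4) = -7. x_2 = 4 - (-7)·(4 - 5)/((-7) - 2) = 43/9.
h(4) = -7, h(43/9) = -14/81. x_3 = (43/9) - (-14/81)·((43/9) - 4)/((-14/81) - (-7)) = 379/79.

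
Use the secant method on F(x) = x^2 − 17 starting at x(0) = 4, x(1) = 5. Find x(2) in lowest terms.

37/9

F(4) = −1, F(5) = 8. x(2) = 5 − 8·(5 − 4)/(8 − (−1)) = 37/9.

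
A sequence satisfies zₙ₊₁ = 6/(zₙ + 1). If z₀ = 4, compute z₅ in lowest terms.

642/353

z₁ = 6/(4 + 1) = 6/5.
z₂ = 6/(6/5 + 1) = 30/11.
z₃ = 6/(30/11 + 1) = 66/41.
z₄ = 6/(66/41 + 1) = 246/107.
z₅ = 6/(246/107 + 1) = 642/353.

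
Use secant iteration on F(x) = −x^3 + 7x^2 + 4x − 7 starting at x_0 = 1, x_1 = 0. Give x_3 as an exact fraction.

700/841

F(1) = 3, F(0) = −7. x_2 = 0 − (−7)·(0 − 1)/((−7) − 3) = 7/10.
F(0) = −7, F(7/10) = −1113/1000. x_3 = (7/10) − (−1113/1000)·((7/10) − 0)/((−1113/1000) − (−7)) = 700/841.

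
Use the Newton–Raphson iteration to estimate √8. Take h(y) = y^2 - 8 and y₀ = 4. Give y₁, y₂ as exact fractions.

h'(y) = 2y.
h(4) = 8, h'(4) = 8, so y₁ = 4 - 8/8 = 3.
h(3) = 1, h'(3) = 6, so y₂ = 3 - 1/6 = 17/6.

y₁ = 3, y₂ = 17/6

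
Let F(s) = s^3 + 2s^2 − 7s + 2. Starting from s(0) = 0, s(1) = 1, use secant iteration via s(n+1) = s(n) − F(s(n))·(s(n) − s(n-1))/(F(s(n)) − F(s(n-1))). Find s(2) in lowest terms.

F(0) = 2, F(1) = −2. s(2) = 1 − (−2)·(1 − 0)/((−2) − 2) = 1/2.

1/2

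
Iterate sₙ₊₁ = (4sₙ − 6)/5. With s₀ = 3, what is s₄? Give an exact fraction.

−1446/625

s₁ = (4·3 − 6)/5 = 6/5.
s₂ = (4·(6/5) − 6)/5 = −6/25.
s₃ = (4·(−6/25) − 6)/5 = −174/125.
s₄ = (4·(−174/125) − 6)/5 = −1446/625.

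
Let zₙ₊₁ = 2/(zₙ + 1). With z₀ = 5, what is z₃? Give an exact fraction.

z₁ = 2/(5 + 1) = 1/3.
z₂ = 2/(1/3 + 1) = 3/2.
z₃ = 2/(3/2 + 1) = 4/5.

4/5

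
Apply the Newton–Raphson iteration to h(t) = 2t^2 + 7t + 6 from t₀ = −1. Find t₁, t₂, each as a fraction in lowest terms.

t₁ = −4/3, t₂ = −22/15

h'(t) = 4t + 7.
h(−1) = 1, h'(−1) = 3, so t₁ = (−1) − 1/3 = −4/3.
h(−4/3) = 2/9, h'(−4/3) = 5/3, so t₂ = (−4/3) − (2/9)/(5/3) = −22/15.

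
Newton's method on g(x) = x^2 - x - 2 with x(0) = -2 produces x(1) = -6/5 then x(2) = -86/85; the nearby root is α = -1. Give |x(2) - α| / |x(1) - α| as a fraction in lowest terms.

x(1) - α = -6/5 - (-1) = -6/5 + 1 = -1/5, so |x(1) - α| = 1/5.
x(2) - α = -86/85 - (-1) = -86/85 + 1 = -1/85, so |x(2) - α| = 1/85.
Ratio = (1/85) / (1/5) = 1/17.

1/17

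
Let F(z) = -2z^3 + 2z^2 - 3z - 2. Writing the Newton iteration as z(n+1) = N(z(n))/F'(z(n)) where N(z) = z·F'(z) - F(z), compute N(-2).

F'(z) = -6z^2 + 4z - 3.
N(z) = z·F'(z) - F(z) = z·(-6z^2 + 4z - 3) - (-2z^3 + 2z^2 - 3z - 2) = -4z^3 + 2z^2 + 2.
N(-2) = 42.

42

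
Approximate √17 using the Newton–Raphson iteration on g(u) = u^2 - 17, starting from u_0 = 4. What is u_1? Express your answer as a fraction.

33/8

g'(u) = 2u.
g(4) = -1, g'(4) = 8, so u_1 = 4 - (-1)/8 = 33/8.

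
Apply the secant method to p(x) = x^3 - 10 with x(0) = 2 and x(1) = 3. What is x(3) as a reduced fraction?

15250/7129

p(2) = -2, p(3) = 17. x(2) = 3 - 17·(3 - 2)/(17 - (-2)) = 40/19.
p(3) = 17, p(40/19) = -4590/6859. x(3) = (40/19) - (-4590/6859)·((40/19) - 3)/((-4590/6859) - 17) = 15250/7129.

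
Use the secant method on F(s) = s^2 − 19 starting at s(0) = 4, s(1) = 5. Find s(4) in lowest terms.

1591/365

F(4) = −3, F(5) = 6. s(2) = 5 − 6·(5 − 4)/(6 − (−3)) = 13/3.
F(5) = 6, F(13/3) = −2/9. s(3) = (13/3) − (−2/9)·((13/3) − 5)/((−2/9) − 6) = 61/14.
F(13/3) = −2/9, F(61/14) = −3/196. s(4) = (61/14) − (−3/196)·((61/14) − (13/3))/((−3/196) − (−2/9)) = 1591/365.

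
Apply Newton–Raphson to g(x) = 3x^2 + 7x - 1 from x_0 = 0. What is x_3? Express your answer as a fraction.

156337/1157695

g'(x) = 6x + 7.
g(0) = -1, g'(0) = 7, so x_1 = 0 - (-1)/7 = 1/7.
g(1/7) = 3/49, g'(1/7) = 55/7, so x_2 = (1/7) - (3/49)/(55/7) = 52/385.
g(52/385) = 27/148225, g'(52/385) = 3007/385, so x_3 = (52/385) - (27/148225)/(3007/385) = 156337/1157695.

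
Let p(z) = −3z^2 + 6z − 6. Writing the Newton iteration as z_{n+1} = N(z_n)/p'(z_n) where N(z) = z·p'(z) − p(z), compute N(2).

p'(z) = −6z + 6.
N(z) = z·p'(z) − p(z) = z·(−6z + 6) − (−3z^2 + 6z − 6) = −3z^2 + 6.
N(2) = −6.

−6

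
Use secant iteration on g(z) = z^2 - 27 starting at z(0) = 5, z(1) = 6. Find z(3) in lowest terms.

g(5) = -2, g(6) = 9. z(2) = 6 - 9·(6 - 5)/(9 - (-2)) = 57/11.
g(6) = 9, g(57/11) = -18/121. z(3) = (57/11) - (-18/121)·((57/11) - 6)/((-18/121) - 9) = 213/41.

213/41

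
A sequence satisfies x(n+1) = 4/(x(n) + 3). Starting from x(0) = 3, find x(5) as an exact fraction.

x(1) = 4/(3 + 3) = 2/3.
x(2) = 4/(2/3 + 3) = 12/11.
x(3) = 4/(12/11 + 3) = 44/45.
x(4) = 4/(44/45 + 3) = 180/179.
x(5) = 4/(180/179 + 3) = 716/717.

716/717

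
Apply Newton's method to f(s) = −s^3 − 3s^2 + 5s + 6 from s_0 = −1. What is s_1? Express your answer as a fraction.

−7/8

f'(s) = −3s^2 − 6s + 5.
f(−1) = −1, f'(−1) = 8, so s_1 = (−1) − (−1)/8 = −7/8.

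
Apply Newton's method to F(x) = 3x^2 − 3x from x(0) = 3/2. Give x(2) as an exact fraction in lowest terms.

81/80

F'(x) = 6x − 3.
F(3/2) = 9/4, F'(3/2) = 6, so x(1) = (3/2) − (9/4)/6 = 9/8.
F(9/8) = 27/64, F'(9/8) = 15/4, so x(2) = (9/8) − (27/64)/(15/4) = 81/80.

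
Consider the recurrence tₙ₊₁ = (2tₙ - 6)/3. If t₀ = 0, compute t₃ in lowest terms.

-38/9

t₁ = (2·0 - 6)/3 = -2.
t₂ = (2·(-2) - 6)/3 = -10/3.
t₃ = (2·(-10/3) - 6)/3 = -38/9.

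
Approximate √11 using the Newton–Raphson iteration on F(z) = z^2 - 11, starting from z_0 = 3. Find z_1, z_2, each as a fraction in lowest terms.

F'(z) = 2z.
F(3) = -2, F'(3) = 6, so z_1 = 3 - (-2)/6 = 10/3.
F(10/3) = 1/9, F'(10/3) = 20/3, so z_2 = (10/3) - (1/9)/(20/3) = 199/60.

z_1 = 10/3, z_2 = 199/60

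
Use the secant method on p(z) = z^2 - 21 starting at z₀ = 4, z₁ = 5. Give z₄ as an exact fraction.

4051/884

p(4) = -5, p(5) = 4. z₂ = 5 - 4·(5 - 4)/(4 - (-5)) = 41/9.
p(5) = 4, p(41/9) = -20/81. z₃ = (41/9) - (-20/81)·((41/9) - 5)/((-20/81) - 4) = 197/43.
p(41/9) = -20/81, p(197/43) = -20/1849. z₄ = (197/43) - (-20/1849)·((197/43) - (41/9))/((-20/1849) - (-20/81)) = 4051/884.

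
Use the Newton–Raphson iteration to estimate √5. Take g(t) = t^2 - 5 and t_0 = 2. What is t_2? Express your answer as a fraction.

161/72

g'(t) = 2t.
g(2) = -1, g'(2) = 4, so t_1 = 2 - (-1)/4 = 9/4.
g(9/4) = 1/16, g'(9/4) = 9/2, so t_2 = (9/4) - (1/16)/(9/2) = 161/72.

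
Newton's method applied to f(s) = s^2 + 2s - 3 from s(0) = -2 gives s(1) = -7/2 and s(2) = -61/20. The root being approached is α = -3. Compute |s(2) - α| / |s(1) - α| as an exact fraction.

1/10

s(1) - α = -7/2 - (-3) = -7/2 + 3 = -1/2, so |s(1) - α| = 1/2.
s(2) - α = -61/20 - (-3) = -61/20 + 3 = -1/20, so |s(2) - α| = 1/20.
Ratio = (1/20) / (1/2) = 1/10.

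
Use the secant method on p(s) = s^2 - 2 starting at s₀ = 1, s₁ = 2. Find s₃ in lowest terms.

p(1) = -1, p(2) = 2. s₂ = 2 - 2·(2 - 1)/(2 - (-1)) = 4/3.
p(2) = 2, p(4/3) = -2/9. s₃ = (4/3) - (-2/9)·((4/3) - 2)/((-2/9) - 2) = 7/5.

7/5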